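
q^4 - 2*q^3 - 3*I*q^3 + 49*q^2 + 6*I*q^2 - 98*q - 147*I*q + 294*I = (q - 2)*(q - 7*I)*(q - 3*I)*(q + 7*I)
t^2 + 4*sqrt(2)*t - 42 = (t - 3*sqrt(2))*(t + 7*sqrt(2))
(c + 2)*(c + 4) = c^2 + 6*c + 8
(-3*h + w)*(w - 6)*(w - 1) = -3*h*w^2 + 21*h*w - 18*h + w^3 - 7*w^2 + 6*w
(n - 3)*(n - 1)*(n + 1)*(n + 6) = n^4 + 3*n^3 - 19*n^2 - 3*n + 18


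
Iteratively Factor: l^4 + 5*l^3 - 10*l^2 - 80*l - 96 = (l + 2)*(l^3 + 3*l^2 - 16*l - 48) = (l - 4)*(l + 2)*(l^2 + 7*l + 12) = (l - 4)*(l + 2)*(l + 3)*(l + 4)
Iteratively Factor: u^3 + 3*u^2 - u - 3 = (u - 1)*(u^2 + 4*u + 3) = (u - 1)*(u + 3)*(u + 1)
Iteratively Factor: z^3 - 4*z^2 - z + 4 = (z + 1)*(z^2 - 5*z + 4) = (z - 4)*(z + 1)*(z - 1)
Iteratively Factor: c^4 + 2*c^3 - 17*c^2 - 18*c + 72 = (c - 2)*(c^3 + 4*c^2 - 9*c - 36) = (c - 2)*(c + 4)*(c^2 - 9) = (c - 3)*(c - 2)*(c + 4)*(c + 3)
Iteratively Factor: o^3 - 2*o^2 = (o)*(o^2 - 2*o) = o^2*(o - 2)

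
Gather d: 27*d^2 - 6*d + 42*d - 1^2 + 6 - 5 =27*d^2 + 36*d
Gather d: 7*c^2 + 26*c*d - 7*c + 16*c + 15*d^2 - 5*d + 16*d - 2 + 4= 7*c^2 + 9*c + 15*d^2 + d*(26*c + 11) + 2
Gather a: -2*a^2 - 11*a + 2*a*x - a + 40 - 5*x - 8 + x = -2*a^2 + a*(2*x - 12) - 4*x + 32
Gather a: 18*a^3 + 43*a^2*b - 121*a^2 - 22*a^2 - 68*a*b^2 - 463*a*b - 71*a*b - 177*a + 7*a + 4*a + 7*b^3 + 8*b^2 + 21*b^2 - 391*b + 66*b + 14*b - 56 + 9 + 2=18*a^3 + a^2*(43*b - 143) + a*(-68*b^2 - 534*b - 166) + 7*b^3 + 29*b^2 - 311*b - 45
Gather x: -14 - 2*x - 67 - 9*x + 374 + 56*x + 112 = 45*x + 405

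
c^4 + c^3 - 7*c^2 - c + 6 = (c - 2)*(c - 1)*(c + 1)*(c + 3)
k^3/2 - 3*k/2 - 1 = (k/2 + 1/2)*(k - 2)*(k + 1)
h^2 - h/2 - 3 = (h - 2)*(h + 3/2)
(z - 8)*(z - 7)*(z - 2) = z^3 - 17*z^2 + 86*z - 112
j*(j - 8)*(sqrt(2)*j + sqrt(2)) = sqrt(2)*j^3 - 7*sqrt(2)*j^2 - 8*sqrt(2)*j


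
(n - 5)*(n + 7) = n^2 + 2*n - 35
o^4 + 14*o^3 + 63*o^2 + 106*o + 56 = (o + 1)*(o + 2)*(o + 4)*(o + 7)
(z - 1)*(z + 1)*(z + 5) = z^3 + 5*z^2 - z - 5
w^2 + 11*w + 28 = (w + 4)*(w + 7)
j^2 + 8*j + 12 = (j + 2)*(j + 6)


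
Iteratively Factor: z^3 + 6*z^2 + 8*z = (z)*(z^2 + 6*z + 8) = z*(z + 4)*(z + 2)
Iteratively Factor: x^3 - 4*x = (x - 2)*(x^2 + 2*x) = (x - 2)*(x + 2)*(x)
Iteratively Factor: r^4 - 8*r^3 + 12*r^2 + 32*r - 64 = (r - 4)*(r^3 - 4*r^2 - 4*r + 16) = (r - 4)*(r - 2)*(r^2 - 2*r - 8) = (r - 4)^2*(r - 2)*(r + 2)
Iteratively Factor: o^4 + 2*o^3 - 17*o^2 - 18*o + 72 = (o - 3)*(o^3 + 5*o^2 - 2*o - 24) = (o - 3)*(o - 2)*(o^2 + 7*o + 12) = (o - 3)*(o - 2)*(o + 3)*(o + 4)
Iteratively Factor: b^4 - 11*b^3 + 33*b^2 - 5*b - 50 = (b - 5)*(b^3 - 6*b^2 + 3*b + 10) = (b - 5)*(b + 1)*(b^2 - 7*b + 10) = (b - 5)^2*(b + 1)*(b - 2)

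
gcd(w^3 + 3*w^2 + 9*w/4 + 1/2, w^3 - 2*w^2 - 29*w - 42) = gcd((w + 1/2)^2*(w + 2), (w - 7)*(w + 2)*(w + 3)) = w + 2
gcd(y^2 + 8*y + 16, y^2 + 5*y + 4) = y + 4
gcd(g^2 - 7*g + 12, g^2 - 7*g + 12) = g^2 - 7*g + 12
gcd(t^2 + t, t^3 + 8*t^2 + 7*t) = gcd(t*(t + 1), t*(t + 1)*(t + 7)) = t^2 + t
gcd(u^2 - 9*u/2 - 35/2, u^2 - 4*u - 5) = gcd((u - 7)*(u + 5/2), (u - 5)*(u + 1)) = 1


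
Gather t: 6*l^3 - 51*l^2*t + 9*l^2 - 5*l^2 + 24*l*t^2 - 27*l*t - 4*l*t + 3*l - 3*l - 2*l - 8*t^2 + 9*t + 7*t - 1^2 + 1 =6*l^3 + 4*l^2 - 2*l + t^2*(24*l - 8) + t*(-51*l^2 - 31*l + 16)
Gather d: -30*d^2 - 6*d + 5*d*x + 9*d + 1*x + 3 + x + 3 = -30*d^2 + d*(5*x + 3) + 2*x + 6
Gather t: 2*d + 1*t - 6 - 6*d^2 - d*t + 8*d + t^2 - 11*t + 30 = -6*d^2 + 10*d + t^2 + t*(-d - 10) + 24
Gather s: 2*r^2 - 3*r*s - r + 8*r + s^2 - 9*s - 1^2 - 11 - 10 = 2*r^2 + 7*r + s^2 + s*(-3*r - 9) - 22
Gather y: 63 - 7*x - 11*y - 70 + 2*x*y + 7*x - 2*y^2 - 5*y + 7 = -2*y^2 + y*(2*x - 16)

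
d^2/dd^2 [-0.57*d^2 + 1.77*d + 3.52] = -1.14000000000000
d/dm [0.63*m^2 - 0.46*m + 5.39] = 1.26*m - 0.46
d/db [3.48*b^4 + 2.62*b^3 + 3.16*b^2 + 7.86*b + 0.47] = 13.92*b^3 + 7.86*b^2 + 6.32*b + 7.86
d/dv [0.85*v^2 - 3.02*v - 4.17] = 1.7*v - 3.02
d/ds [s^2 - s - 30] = 2*s - 1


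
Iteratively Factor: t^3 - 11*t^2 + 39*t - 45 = (t - 3)*(t^2 - 8*t + 15) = (t - 3)^2*(t - 5)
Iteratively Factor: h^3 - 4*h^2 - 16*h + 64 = (h + 4)*(h^2 - 8*h + 16) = (h - 4)*(h + 4)*(h - 4)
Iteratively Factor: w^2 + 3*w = (w + 3)*(w)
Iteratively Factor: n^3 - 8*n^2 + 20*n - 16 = (n - 2)*(n^2 - 6*n + 8) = (n - 2)^2*(n - 4)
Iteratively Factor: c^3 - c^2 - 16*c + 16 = (c - 1)*(c^2 - 16) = (c - 1)*(c + 4)*(c - 4)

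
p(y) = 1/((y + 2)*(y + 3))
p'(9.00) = 0.00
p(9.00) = 0.01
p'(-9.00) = 0.01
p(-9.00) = 0.02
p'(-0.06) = -0.15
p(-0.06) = 0.18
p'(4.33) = -0.01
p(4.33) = 0.02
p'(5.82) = -0.00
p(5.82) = 0.01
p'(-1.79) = -21.99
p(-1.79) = 3.94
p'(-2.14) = -49.67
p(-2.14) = -8.31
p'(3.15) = -0.01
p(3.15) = 0.03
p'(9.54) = -0.00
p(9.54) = 0.01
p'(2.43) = -0.02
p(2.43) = 0.04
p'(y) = -1/((y + 2)*(y + 3)^2) - 1/((y + 2)^2*(y + 3))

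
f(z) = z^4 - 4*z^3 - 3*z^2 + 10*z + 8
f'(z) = 4*z^3 - 12*z^2 - 6*z + 10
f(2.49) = -9.01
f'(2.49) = -17.59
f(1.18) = 10.99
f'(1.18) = -7.22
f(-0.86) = 0.27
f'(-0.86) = 3.74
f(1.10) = 11.51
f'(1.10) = -5.80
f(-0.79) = 0.59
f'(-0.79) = 5.28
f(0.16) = 9.51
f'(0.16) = 8.75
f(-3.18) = 176.75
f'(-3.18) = -220.90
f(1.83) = 2.95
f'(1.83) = -16.65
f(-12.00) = 27104.00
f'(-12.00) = -8558.00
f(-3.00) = 140.00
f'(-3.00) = -188.00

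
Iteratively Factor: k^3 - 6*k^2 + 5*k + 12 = (k + 1)*(k^2 - 7*k + 12) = (k - 3)*(k + 1)*(k - 4)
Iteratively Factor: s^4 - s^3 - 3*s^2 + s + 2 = (s - 2)*(s^3 + s^2 - s - 1) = (s - 2)*(s - 1)*(s^2 + 2*s + 1) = (s - 2)*(s - 1)*(s + 1)*(s + 1)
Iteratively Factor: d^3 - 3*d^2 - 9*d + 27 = (d - 3)*(d^2 - 9) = (d - 3)*(d + 3)*(d - 3)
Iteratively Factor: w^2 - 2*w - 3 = (w + 1)*(w - 3)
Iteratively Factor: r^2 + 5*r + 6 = (r + 2)*(r + 3)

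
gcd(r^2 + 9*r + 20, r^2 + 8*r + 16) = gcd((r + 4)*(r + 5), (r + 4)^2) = r + 4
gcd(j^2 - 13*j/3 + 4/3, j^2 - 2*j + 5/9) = j - 1/3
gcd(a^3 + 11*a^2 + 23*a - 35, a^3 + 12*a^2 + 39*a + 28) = a + 7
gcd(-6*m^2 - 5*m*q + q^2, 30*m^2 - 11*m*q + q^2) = -6*m + q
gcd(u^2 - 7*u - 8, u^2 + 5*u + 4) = u + 1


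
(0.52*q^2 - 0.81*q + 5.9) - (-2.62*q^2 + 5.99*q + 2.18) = 3.14*q^2 - 6.8*q + 3.72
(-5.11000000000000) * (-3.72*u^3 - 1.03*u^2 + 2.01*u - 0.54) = 19.0092*u^3 + 5.2633*u^2 - 10.2711*u + 2.7594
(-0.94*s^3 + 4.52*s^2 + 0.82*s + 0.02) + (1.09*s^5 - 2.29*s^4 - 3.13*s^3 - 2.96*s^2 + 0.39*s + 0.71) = 1.09*s^5 - 2.29*s^4 - 4.07*s^3 + 1.56*s^2 + 1.21*s + 0.73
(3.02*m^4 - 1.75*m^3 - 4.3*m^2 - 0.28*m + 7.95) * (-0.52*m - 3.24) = -1.5704*m^5 - 8.8748*m^4 + 7.906*m^3 + 14.0776*m^2 - 3.2268*m - 25.758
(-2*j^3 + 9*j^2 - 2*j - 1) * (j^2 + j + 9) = -2*j^5 + 7*j^4 - 11*j^3 + 78*j^2 - 19*j - 9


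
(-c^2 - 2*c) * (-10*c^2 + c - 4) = 10*c^4 + 19*c^3 + 2*c^2 + 8*c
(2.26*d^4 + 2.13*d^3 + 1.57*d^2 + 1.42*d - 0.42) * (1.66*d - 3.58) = 3.7516*d^5 - 4.555*d^4 - 5.0192*d^3 - 3.2634*d^2 - 5.7808*d + 1.5036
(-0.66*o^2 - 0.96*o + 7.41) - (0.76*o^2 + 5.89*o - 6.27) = -1.42*o^2 - 6.85*o + 13.68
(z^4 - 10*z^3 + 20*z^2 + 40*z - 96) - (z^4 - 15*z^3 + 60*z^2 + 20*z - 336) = 5*z^3 - 40*z^2 + 20*z + 240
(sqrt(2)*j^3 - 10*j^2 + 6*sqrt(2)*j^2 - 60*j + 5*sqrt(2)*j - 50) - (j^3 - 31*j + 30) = -j^3 + sqrt(2)*j^3 - 10*j^2 + 6*sqrt(2)*j^2 - 29*j + 5*sqrt(2)*j - 80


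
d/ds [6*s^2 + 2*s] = 12*s + 2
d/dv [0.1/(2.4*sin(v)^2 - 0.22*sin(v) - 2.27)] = (0.022 - 0.48*sin(v))*cos(v)/(-2.4*sin(v)^2 + 0.22*sin(v) + 2.27)^2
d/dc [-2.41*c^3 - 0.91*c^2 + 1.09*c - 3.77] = -7.23*c^2 - 1.82*c + 1.09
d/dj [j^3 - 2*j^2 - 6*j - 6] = 3*j^2 - 4*j - 6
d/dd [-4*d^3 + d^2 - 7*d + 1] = -12*d^2 + 2*d - 7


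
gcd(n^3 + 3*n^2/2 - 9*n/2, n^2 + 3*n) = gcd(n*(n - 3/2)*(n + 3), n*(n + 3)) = n^2 + 3*n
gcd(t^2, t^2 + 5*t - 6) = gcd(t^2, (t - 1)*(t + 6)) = 1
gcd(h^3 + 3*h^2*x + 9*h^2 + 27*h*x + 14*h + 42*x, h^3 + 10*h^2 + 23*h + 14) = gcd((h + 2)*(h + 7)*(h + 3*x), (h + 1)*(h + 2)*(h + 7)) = h^2 + 9*h + 14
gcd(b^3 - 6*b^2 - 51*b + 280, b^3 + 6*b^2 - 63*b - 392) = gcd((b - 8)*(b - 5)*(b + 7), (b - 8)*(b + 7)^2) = b^2 - b - 56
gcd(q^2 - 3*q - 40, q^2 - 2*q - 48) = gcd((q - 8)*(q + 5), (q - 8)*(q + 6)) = q - 8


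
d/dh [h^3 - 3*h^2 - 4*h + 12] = 3*h^2 - 6*h - 4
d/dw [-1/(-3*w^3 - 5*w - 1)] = (-9*w^2 - 5)/(3*w^3 + 5*w + 1)^2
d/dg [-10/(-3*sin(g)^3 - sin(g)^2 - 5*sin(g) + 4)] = 10*(-2*sin(g) + 9*cos(g)^2 - 14)*cos(g)/(3*sin(g)^3 + sin(g)^2 + 5*sin(g) - 4)^2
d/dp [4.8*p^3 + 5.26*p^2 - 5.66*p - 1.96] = 14.4*p^2 + 10.52*p - 5.66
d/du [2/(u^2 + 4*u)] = 4*(-u - 2)/(u^2*(u + 4)^2)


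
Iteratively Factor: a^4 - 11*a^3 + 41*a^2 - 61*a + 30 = (a - 1)*(a^3 - 10*a^2 + 31*a - 30) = (a - 5)*(a - 1)*(a^2 - 5*a + 6) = (a - 5)*(a - 2)*(a - 1)*(a - 3)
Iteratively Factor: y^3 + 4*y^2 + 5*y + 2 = (y + 1)*(y^2 + 3*y + 2) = (y + 1)*(y + 2)*(y + 1)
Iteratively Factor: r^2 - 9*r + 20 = (r - 4)*(r - 5)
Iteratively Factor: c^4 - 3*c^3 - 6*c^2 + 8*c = (c - 1)*(c^3 - 2*c^2 - 8*c) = (c - 1)*(c + 2)*(c^2 - 4*c) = c*(c - 1)*(c + 2)*(c - 4)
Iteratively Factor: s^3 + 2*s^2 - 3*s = (s + 3)*(s^2 - s) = s*(s + 3)*(s - 1)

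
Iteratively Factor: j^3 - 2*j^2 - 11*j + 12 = (j + 3)*(j^2 - 5*j + 4) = (j - 1)*(j + 3)*(j - 4)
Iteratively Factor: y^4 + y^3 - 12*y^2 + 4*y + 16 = (y - 2)*(y^3 + 3*y^2 - 6*y - 8) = (y - 2)^2*(y^2 + 5*y + 4) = (y - 2)^2*(y + 4)*(y + 1)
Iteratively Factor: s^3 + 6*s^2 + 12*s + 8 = (s + 2)*(s^2 + 4*s + 4) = (s + 2)^2*(s + 2)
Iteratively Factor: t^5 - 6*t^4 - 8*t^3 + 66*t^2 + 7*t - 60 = (t - 4)*(t^4 - 2*t^3 - 16*t^2 + 2*t + 15) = (t - 5)*(t - 4)*(t^3 + 3*t^2 - t - 3) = (t - 5)*(t - 4)*(t + 3)*(t^2 - 1) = (t - 5)*(t - 4)*(t + 1)*(t + 3)*(t - 1)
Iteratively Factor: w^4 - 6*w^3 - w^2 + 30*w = (w + 2)*(w^3 - 8*w^2 + 15*w) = (w - 5)*(w + 2)*(w^2 - 3*w) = w*(w - 5)*(w + 2)*(w - 3)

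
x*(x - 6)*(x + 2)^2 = x^4 - 2*x^3 - 20*x^2 - 24*x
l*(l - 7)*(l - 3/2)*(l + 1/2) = l^4 - 8*l^3 + 25*l^2/4 + 21*l/4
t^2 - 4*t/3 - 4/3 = (t - 2)*(t + 2/3)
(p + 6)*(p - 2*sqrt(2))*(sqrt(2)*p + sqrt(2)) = sqrt(2)*p^3 - 4*p^2 + 7*sqrt(2)*p^2 - 28*p + 6*sqrt(2)*p - 24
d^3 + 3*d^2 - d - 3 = (d - 1)*(d + 1)*(d + 3)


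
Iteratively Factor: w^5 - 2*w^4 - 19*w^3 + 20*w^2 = (w)*(w^4 - 2*w^3 - 19*w^2 + 20*w) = w*(w - 1)*(w^3 - w^2 - 20*w) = w*(w - 5)*(w - 1)*(w^2 + 4*w) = w*(w - 5)*(w - 1)*(w + 4)*(w)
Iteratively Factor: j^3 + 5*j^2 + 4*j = (j + 1)*(j^2 + 4*j) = j*(j + 1)*(j + 4)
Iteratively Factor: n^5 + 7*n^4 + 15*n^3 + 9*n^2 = (n + 1)*(n^4 + 6*n^3 + 9*n^2) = n*(n + 1)*(n^3 + 6*n^2 + 9*n) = n*(n + 1)*(n + 3)*(n^2 + 3*n) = n^2*(n + 1)*(n + 3)*(n + 3)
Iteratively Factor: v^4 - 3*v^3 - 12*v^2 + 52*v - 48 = (v - 3)*(v^3 - 12*v + 16) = (v - 3)*(v + 4)*(v^2 - 4*v + 4) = (v - 3)*(v - 2)*(v + 4)*(v - 2)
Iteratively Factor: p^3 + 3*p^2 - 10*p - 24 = (p + 2)*(p^2 + p - 12) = (p + 2)*(p + 4)*(p - 3)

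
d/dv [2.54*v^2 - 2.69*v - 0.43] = 5.08*v - 2.69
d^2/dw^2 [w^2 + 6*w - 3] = 2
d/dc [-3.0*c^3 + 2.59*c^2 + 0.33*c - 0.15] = -9.0*c^2 + 5.18*c + 0.33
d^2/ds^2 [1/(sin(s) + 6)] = (6*sin(s) + cos(s)^2 + 1)/(sin(s) + 6)^3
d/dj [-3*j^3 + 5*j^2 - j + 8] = -9*j^2 + 10*j - 1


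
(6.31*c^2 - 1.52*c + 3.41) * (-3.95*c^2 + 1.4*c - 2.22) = -24.9245*c^4 + 14.838*c^3 - 29.6057*c^2 + 8.1484*c - 7.5702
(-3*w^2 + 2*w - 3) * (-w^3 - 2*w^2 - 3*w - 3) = 3*w^5 + 4*w^4 + 8*w^3 + 9*w^2 + 3*w + 9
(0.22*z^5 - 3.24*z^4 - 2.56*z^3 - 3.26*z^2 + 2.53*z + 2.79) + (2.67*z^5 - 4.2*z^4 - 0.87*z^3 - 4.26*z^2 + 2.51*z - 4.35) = 2.89*z^5 - 7.44*z^4 - 3.43*z^3 - 7.52*z^2 + 5.04*z - 1.56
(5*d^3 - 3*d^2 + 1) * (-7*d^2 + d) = -35*d^5 + 26*d^4 - 3*d^3 - 7*d^2 + d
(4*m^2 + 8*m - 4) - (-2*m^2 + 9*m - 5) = 6*m^2 - m + 1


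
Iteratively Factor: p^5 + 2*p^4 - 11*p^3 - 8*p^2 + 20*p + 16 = (p - 2)*(p^4 + 4*p^3 - 3*p^2 - 14*p - 8) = (p - 2)*(p + 1)*(p^3 + 3*p^2 - 6*p - 8) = (p - 2)*(p + 1)*(p + 4)*(p^2 - p - 2) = (p - 2)*(p + 1)^2*(p + 4)*(p - 2)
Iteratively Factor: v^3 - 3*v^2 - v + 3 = (v + 1)*(v^2 - 4*v + 3) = (v - 1)*(v + 1)*(v - 3)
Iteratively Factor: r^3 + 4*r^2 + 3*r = (r + 3)*(r^2 + r) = (r + 1)*(r + 3)*(r)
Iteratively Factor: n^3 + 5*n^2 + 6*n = (n)*(n^2 + 5*n + 6) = n*(n + 3)*(n + 2)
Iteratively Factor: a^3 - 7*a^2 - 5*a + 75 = (a - 5)*(a^2 - 2*a - 15) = (a - 5)^2*(a + 3)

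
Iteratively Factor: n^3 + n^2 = (n)*(n^2 + n) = n*(n + 1)*(n)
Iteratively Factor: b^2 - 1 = (b - 1)*(b + 1)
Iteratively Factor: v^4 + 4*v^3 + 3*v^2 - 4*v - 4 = (v + 2)*(v^3 + 2*v^2 - v - 2) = (v + 2)^2*(v^2 - 1) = (v + 1)*(v + 2)^2*(v - 1)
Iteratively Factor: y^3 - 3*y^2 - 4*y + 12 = (y - 3)*(y^2 - 4) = (y - 3)*(y + 2)*(y - 2)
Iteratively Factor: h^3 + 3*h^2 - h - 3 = (h + 3)*(h^2 - 1) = (h + 1)*(h + 3)*(h - 1)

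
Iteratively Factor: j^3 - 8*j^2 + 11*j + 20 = (j - 5)*(j^2 - 3*j - 4) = (j - 5)*(j - 4)*(j + 1)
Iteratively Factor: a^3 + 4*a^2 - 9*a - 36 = (a + 3)*(a^2 + a - 12) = (a - 3)*(a + 3)*(a + 4)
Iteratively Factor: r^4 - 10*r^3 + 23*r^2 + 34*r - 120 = (r - 3)*(r^3 - 7*r^2 + 2*r + 40) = (r - 4)*(r - 3)*(r^2 - 3*r - 10) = (r - 5)*(r - 4)*(r - 3)*(r + 2)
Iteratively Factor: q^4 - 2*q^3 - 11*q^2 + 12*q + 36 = (q - 3)*(q^3 + q^2 - 8*q - 12) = (q - 3)*(q + 2)*(q^2 - q - 6) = (q - 3)^2*(q + 2)*(q + 2)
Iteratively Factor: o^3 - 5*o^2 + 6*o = (o)*(o^2 - 5*o + 6) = o*(o - 3)*(o - 2)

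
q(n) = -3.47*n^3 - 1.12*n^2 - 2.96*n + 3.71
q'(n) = -10.41*n^2 - 2.24*n - 2.96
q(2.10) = -39.58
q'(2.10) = -53.57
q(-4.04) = 226.20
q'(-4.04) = -163.82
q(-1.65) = 21.13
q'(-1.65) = -27.61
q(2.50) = -64.91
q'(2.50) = -73.62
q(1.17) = -6.84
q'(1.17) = -19.83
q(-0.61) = 5.89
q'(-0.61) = -5.47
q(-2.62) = 66.18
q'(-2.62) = -68.55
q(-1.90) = 29.09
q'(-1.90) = -36.28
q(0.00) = 3.71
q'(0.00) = -2.96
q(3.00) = -108.94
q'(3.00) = -103.37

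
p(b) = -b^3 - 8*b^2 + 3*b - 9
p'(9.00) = -384.00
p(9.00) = -1359.00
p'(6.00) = -201.00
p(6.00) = -495.00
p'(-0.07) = 4.11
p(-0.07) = -9.25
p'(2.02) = -41.56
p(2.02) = -43.83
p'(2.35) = -51.17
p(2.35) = -59.11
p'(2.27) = -48.78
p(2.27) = -55.11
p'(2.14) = -44.98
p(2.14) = -49.02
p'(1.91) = -38.50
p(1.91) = -39.42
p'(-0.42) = 9.19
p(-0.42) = -11.60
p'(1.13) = -18.91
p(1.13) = -17.27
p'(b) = -3*b^2 - 16*b + 3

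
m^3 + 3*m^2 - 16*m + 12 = (m - 2)*(m - 1)*(m + 6)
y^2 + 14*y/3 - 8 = (y - 4/3)*(y + 6)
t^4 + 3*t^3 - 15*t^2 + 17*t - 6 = (t - 1)^3*(t + 6)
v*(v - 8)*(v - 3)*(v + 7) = v^4 - 4*v^3 - 53*v^2 + 168*v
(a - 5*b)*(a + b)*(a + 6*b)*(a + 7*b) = a^4 + 9*a^3*b - 15*a^2*b^2 - 233*a*b^3 - 210*b^4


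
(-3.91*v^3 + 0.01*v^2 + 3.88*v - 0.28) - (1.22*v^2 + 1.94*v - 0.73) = -3.91*v^3 - 1.21*v^2 + 1.94*v + 0.45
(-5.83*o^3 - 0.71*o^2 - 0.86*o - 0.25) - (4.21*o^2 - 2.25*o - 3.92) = -5.83*o^3 - 4.92*o^2 + 1.39*o + 3.67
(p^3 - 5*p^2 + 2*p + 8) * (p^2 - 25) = p^5 - 5*p^4 - 23*p^3 + 133*p^2 - 50*p - 200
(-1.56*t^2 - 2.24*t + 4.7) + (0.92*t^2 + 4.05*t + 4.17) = -0.64*t^2 + 1.81*t + 8.87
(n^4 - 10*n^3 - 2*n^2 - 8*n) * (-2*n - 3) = -2*n^5 + 17*n^4 + 34*n^3 + 22*n^2 + 24*n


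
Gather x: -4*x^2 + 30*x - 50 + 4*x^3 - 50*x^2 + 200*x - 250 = 4*x^3 - 54*x^2 + 230*x - 300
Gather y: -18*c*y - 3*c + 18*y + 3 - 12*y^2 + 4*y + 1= -3*c - 12*y^2 + y*(22 - 18*c) + 4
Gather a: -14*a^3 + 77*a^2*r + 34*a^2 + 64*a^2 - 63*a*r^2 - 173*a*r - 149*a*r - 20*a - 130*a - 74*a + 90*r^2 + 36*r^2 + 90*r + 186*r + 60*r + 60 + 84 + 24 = -14*a^3 + a^2*(77*r + 98) + a*(-63*r^2 - 322*r - 224) + 126*r^2 + 336*r + 168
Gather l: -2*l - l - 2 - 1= -3*l - 3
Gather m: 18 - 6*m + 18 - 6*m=36 - 12*m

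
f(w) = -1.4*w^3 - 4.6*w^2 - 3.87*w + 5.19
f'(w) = -4.2*w^2 - 9.2*w - 3.87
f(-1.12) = 5.72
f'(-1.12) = 1.17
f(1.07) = -5.93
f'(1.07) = -18.52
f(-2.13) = 6.09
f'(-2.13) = -3.33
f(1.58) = -17.93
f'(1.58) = -28.89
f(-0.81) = 6.05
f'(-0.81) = 0.83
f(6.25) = -540.48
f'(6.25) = -225.43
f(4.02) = -175.66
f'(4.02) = -108.73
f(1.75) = -23.17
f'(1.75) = -32.83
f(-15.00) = 3753.24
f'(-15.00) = -810.87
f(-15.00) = 3753.24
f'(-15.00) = -810.87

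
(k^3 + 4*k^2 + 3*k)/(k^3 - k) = (k + 3)/(k - 1)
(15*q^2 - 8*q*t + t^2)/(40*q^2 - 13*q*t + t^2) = (3*q - t)/(8*q - t)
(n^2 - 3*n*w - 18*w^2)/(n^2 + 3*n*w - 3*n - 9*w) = (n - 6*w)/(n - 3)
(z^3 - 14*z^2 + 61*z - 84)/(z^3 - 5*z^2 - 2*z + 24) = (z - 7)/(z + 2)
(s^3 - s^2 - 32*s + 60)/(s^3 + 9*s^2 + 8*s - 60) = (s - 5)/(s + 5)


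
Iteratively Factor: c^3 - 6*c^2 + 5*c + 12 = (c + 1)*(c^2 - 7*c + 12) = (c - 4)*(c + 1)*(c - 3)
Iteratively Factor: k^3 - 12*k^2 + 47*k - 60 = (k - 4)*(k^2 - 8*k + 15) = (k - 5)*(k - 4)*(k - 3)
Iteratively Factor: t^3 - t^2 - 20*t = (t - 5)*(t^2 + 4*t) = t*(t - 5)*(t + 4)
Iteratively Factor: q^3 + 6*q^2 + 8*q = (q + 4)*(q^2 + 2*q) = q*(q + 4)*(q + 2)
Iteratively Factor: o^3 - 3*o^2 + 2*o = (o - 2)*(o^2 - o) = o*(o - 2)*(o - 1)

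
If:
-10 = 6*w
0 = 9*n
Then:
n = 0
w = -5/3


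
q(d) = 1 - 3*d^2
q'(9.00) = -54.00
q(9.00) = -242.00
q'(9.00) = -54.00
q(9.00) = -242.00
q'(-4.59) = 27.54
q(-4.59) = -62.20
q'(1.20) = -7.20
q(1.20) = -3.32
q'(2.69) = -16.14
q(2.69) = -20.71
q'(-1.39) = 8.34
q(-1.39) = -4.80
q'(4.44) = -26.64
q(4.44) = -58.14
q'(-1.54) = 9.24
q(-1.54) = -6.11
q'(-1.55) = 9.30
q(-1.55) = -6.21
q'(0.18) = -1.08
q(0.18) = 0.90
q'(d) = -6*d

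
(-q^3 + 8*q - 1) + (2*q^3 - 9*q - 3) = q^3 - q - 4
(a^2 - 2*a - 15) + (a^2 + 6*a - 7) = 2*a^2 + 4*a - 22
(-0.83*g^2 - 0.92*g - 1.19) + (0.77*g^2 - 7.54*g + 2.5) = -0.0599999999999999*g^2 - 8.46*g + 1.31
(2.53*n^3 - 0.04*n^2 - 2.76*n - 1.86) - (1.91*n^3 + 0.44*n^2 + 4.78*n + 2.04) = 0.62*n^3 - 0.48*n^2 - 7.54*n - 3.9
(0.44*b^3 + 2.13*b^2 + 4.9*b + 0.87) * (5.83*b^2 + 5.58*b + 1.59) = 2.5652*b^5 + 14.8731*b^4 + 41.152*b^3 + 35.8008*b^2 + 12.6456*b + 1.3833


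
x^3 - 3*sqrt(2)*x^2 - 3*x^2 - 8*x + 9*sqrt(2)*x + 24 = (x - 3)*(x - 4*sqrt(2))*(x + sqrt(2))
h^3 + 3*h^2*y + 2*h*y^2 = h*(h + y)*(h + 2*y)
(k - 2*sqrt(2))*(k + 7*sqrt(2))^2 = k^3 + 12*sqrt(2)*k^2 + 42*k - 196*sqrt(2)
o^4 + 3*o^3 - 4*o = o*(o - 1)*(o + 2)^2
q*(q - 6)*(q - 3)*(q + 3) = q^4 - 6*q^3 - 9*q^2 + 54*q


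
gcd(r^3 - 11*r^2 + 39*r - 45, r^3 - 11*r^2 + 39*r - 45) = r^3 - 11*r^2 + 39*r - 45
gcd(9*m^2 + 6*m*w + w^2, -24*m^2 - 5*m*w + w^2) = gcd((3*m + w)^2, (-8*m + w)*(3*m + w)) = 3*m + w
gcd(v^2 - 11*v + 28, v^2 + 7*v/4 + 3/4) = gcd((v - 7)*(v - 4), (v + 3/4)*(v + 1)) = 1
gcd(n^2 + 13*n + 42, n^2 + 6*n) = n + 6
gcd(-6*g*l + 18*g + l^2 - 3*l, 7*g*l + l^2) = 1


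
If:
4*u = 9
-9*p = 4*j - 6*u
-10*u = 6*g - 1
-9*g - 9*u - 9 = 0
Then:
No Solution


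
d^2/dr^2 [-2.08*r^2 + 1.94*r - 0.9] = -4.16000000000000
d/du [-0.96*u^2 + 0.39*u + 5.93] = 0.39 - 1.92*u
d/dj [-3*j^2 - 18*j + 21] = -6*j - 18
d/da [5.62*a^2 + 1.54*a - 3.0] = 11.24*a + 1.54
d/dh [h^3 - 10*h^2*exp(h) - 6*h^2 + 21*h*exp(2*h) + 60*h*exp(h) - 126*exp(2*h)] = -10*h^2*exp(h) + 3*h^2 + 42*h*exp(2*h) + 40*h*exp(h) - 12*h - 231*exp(2*h) + 60*exp(h)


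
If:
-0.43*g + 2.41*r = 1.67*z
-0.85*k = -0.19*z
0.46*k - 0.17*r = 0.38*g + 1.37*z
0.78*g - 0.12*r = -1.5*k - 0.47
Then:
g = -0.69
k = 0.05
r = 0.02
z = 0.20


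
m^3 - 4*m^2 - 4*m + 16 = (m - 4)*(m - 2)*(m + 2)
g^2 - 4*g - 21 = (g - 7)*(g + 3)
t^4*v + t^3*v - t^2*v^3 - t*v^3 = t*(t - v)*(t + v)*(t*v + v)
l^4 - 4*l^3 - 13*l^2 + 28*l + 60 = (l - 5)*(l - 3)*(l + 2)^2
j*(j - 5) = j^2 - 5*j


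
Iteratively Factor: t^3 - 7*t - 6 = (t + 2)*(t^2 - 2*t - 3) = (t - 3)*(t + 2)*(t + 1)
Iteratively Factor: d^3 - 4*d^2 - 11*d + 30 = (d + 3)*(d^2 - 7*d + 10) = (d - 5)*(d + 3)*(d - 2)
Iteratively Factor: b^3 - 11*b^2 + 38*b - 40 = (b - 4)*(b^2 - 7*b + 10) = (b - 5)*(b - 4)*(b - 2)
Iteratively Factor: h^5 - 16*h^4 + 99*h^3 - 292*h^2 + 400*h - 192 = (h - 4)*(h^4 - 12*h^3 + 51*h^2 - 88*h + 48) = (h - 4)*(h - 1)*(h^3 - 11*h^2 + 40*h - 48) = (h - 4)^2*(h - 1)*(h^2 - 7*h + 12) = (h - 4)^3*(h - 1)*(h - 3)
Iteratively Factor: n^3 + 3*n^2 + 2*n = (n + 2)*(n^2 + n) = n*(n + 2)*(n + 1)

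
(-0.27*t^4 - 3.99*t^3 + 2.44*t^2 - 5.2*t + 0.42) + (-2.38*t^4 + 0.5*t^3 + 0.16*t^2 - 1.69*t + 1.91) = -2.65*t^4 - 3.49*t^3 + 2.6*t^2 - 6.89*t + 2.33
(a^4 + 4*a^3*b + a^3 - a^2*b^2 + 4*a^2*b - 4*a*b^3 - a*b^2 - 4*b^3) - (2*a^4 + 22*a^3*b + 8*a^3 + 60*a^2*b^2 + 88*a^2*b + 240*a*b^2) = -a^4 - 18*a^3*b - 7*a^3 - 61*a^2*b^2 - 84*a^2*b - 4*a*b^3 - 241*a*b^2 - 4*b^3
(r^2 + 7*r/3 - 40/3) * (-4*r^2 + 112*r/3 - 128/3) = -4*r^4 + 28*r^3 + 880*r^2/9 - 1792*r/3 + 5120/9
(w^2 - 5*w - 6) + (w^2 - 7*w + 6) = 2*w^2 - 12*w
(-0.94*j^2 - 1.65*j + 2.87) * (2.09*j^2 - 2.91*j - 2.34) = -1.9646*j^4 - 0.7131*j^3 + 12.9994*j^2 - 4.4907*j - 6.7158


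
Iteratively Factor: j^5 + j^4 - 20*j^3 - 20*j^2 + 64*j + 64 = (j - 4)*(j^4 + 5*j^3 - 20*j - 16) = (j - 4)*(j - 2)*(j^3 + 7*j^2 + 14*j + 8) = (j - 4)*(j - 2)*(j + 2)*(j^2 + 5*j + 4) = (j - 4)*(j - 2)*(j + 1)*(j + 2)*(j + 4)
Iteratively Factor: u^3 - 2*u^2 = (u)*(u^2 - 2*u) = u*(u - 2)*(u)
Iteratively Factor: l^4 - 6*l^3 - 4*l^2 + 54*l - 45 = (l - 1)*(l^3 - 5*l^2 - 9*l + 45) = (l - 3)*(l - 1)*(l^2 - 2*l - 15) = (l - 5)*(l - 3)*(l - 1)*(l + 3)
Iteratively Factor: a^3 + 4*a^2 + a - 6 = (a - 1)*(a^2 + 5*a + 6) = (a - 1)*(a + 3)*(a + 2)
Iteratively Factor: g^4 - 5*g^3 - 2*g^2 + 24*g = (g + 2)*(g^3 - 7*g^2 + 12*g) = (g - 4)*(g + 2)*(g^2 - 3*g) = g*(g - 4)*(g + 2)*(g - 3)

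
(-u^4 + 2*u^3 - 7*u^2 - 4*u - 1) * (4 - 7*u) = 7*u^5 - 18*u^4 + 57*u^3 - 9*u - 4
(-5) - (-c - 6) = c + 1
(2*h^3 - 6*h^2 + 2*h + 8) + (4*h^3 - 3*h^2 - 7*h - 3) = 6*h^3 - 9*h^2 - 5*h + 5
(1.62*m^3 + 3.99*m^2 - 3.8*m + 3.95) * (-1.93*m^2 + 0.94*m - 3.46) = -3.1266*m^5 - 6.1779*m^4 + 5.4794*m^3 - 25.0009*m^2 + 16.861*m - 13.667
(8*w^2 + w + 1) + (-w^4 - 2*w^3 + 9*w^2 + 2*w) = -w^4 - 2*w^3 + 17*w^2 + 3*w + 1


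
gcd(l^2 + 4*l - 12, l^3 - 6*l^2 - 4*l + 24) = l - 2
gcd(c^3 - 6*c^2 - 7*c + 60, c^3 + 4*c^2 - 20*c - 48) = c - 4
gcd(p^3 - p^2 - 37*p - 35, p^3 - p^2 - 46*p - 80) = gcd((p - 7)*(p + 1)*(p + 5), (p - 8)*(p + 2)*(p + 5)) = p + 5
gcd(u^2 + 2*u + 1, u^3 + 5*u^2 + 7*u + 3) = u^2 + 2*u + 1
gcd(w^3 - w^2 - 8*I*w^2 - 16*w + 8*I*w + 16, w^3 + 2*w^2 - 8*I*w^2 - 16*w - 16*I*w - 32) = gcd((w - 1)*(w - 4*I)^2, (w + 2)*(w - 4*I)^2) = w^2 - 8*I*w - 16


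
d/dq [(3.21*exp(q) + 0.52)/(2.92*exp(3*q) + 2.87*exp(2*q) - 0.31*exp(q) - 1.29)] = (-(3.21*exp(q) + 0.52)*(8.76*exp(2*q) + 5.74*exp(q) - 0.31) + 9.3732*exp(3*q) + 9.2127*exp(2*q) - 0.9951*exp(q) - 4.1409)*exp(q)/(2.92*exp(3*q) + 2.87*exp(2*q) - 0.31*exp(q) - 1.29)^2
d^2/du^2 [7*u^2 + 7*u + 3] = 14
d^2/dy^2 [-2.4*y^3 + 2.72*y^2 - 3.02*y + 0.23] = 5.44 - 14.4*y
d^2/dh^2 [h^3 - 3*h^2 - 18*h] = 6*h - 6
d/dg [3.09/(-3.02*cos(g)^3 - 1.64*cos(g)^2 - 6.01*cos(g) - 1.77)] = (27.9954*sin(g)^2 - 10.1352*cos(g) - 46.5663)*sin(g)/(3.02*cos(g)^3 + 1.64*cos(g)^2 + 6.01*cos(g) + 1.77)^2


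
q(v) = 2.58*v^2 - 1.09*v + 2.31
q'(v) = 5.16*v - 1.09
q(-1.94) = 14.13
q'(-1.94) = -11.10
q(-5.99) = 101.41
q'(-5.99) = -32.00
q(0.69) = 2.79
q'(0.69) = 2.47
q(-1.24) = 7.63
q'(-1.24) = -7.49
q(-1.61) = 10.75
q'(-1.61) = -9.40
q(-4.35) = 55.87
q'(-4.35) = -23.54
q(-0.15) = 2.53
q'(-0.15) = -1.86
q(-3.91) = 46.02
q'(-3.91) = -21.27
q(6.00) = 88.65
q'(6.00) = 29.87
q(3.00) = 22.26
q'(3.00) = 14.39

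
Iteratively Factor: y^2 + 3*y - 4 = (y - 1)*(y + 4)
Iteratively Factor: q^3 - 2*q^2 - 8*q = (q + 2)*(q^2 - 4*q) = q*(q + 2)*(q - 4)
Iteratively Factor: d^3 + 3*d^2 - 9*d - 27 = (d + 3)*(d^2 - 9) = (d - 3)*(d + 3)*(d + 3)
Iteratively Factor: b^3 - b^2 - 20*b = (b)*(b^2 - b - 20) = b*(b + 4)*(b - 5)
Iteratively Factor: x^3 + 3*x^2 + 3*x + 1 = (x + 1)*(x^2 + 2*x + 1) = (x + 1)^2*(x + 1)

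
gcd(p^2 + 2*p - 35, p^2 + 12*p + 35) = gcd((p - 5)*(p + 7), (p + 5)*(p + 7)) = p + 7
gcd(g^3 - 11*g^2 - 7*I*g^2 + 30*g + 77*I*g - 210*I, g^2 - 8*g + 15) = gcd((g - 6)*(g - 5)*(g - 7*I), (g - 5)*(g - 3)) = g - 5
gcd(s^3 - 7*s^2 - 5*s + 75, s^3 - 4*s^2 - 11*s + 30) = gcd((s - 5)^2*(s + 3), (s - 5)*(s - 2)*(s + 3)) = s^2 - 2*s - 15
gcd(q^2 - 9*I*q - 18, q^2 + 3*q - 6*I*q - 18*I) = q - 6*I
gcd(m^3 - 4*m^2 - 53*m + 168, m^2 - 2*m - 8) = 1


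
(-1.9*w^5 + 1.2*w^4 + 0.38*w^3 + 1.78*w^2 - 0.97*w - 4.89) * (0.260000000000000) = -0.494*w^5 + 0.312*w^4 + 0.0988*w^3 + 0.4628*w^2 - 0.2522*w - 1.2714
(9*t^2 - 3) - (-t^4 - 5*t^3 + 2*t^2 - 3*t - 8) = t^4 + 5*t^3 + 7*t^2 + 3*t + 5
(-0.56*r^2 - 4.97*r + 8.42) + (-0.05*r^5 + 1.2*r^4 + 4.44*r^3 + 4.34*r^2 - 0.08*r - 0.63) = -0.05*r^5 + 1.2*r^4 + 4.44*r^3 + 3.78*r^2 - 5.05*r + 7.79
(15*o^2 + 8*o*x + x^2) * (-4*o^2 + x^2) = -60*o^4 - 32*o^3*x + 11*o^2*x^2 + 8*o*x^3 + x^4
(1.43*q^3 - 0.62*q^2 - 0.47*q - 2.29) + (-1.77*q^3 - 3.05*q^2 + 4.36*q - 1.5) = -0.34*q^3 - 3.67*q^2 + 3.89*q - 3.79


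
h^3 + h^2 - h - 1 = (h - 1)*(h + 1)^2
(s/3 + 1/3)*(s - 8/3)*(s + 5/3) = s^3/3 - 49*s/27 - 40/27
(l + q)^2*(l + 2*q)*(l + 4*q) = l^4 + 8*l^3*q + 21*l^2*q^2 + 22*l*q^3 + 8*q^4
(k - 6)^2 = k^2 - 12*k + 36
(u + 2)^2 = u^2 + 4*u + 4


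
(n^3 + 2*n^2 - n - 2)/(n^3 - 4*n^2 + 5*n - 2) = (n^2 + 3*n + 2)/(n^2 - 3*n + 2)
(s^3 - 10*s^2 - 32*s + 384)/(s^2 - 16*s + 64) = s + 6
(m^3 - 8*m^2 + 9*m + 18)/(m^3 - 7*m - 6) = (m - 6)/(m + 2)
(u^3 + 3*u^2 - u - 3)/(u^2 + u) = u + 2 - 3/u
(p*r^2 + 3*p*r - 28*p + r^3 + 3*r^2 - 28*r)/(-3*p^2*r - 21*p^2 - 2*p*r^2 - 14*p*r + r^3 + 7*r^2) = (4 - r)/(3*p - r)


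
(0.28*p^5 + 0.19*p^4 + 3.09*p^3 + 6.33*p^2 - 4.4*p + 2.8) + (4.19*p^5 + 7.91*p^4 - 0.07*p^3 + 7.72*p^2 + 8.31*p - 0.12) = 4.47*p^5 + 8.1*p^4 + 3.02*p^3 + 14.05*p^2 + 3.91*p + 2.68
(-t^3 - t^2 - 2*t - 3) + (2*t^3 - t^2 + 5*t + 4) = t^3 - 2*t^2 + 3*t + 1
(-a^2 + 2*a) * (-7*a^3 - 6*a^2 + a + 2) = 7*a^5 - 8*a^4 - 13*a^3 + 4*a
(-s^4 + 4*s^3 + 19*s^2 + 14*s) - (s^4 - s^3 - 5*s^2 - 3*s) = -2*s^4 + 5*s^3 + 24*s^2 + 17*s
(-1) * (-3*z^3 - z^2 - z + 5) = 3*z^3 + z^2 + z - 5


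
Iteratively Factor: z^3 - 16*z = (z - 4)*(z^2 + 4*z) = (z - 4)*(z + 4)*(z)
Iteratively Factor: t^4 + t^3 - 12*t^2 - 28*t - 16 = (t - 4)*(t^3 + 5*t^2 + 8*t + 4) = (t - 4)*(t + 1)*(t^2 + 4*t + 4) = (t - 4)*(t + 1)*(t + 2)*(t + 2)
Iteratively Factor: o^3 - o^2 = (o - 1)*(o^2) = o*(o - 1)*(o)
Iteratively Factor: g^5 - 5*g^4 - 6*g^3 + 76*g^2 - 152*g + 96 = (g - 3)*(g^4 - 2*g^3 - 12*g^2 + 40*g - 32) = (g - 3)*(g - 2)*(g^3 - 12*g + 16) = (g - 3)*(g - 2)^2*(g^2 + 2*g - 8) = (g - 3)*(g - 2)^3*(g + 4)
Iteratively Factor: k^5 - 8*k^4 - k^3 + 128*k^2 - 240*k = (k)*(k^4 - 8*k^3 - k^2 + 128*k - 240) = k*(k - 4)*(k^3 - 4*k^2 - 17*k + 60) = k*(k - 5)*(k - 4)*(k^2 + k - 12) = k*(k - 5)*(k - 4)*(k + 4)*(k - 3)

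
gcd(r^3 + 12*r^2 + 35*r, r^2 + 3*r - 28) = r + 7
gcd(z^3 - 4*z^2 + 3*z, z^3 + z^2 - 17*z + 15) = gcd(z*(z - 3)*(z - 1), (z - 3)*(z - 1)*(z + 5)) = z^2 - 4*z + 3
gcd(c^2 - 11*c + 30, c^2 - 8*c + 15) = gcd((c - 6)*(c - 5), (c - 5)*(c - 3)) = c - 5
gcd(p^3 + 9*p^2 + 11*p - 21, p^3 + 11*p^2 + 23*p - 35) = p^2 + 6*p - 7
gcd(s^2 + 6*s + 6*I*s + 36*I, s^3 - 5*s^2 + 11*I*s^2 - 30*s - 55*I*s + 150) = s + 6*I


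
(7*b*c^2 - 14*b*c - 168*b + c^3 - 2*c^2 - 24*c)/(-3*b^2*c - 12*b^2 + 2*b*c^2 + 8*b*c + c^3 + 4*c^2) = (-7*b*c + 42*b - c^2 + 6*c)/(3*b^2 - 2*b*c - c^2)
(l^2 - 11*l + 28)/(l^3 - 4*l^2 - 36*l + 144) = (l - 7)/(l^2 - 36)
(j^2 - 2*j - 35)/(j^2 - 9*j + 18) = (j^2 - 2*j - 35)/(j^2 - 9*j + 18)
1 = 1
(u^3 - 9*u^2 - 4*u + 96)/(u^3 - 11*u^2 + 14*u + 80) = (u^2 - u - 12)/(u^2 - 3*u - 10)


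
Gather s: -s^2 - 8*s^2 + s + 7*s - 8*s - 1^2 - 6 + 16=9 - 9*s^2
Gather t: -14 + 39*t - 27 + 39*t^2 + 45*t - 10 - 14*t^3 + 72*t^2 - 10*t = -14*t^3 + 111*t^2 + 74*t - 51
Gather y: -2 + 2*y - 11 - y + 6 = y - 7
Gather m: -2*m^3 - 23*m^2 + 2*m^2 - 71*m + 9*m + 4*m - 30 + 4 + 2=-2*m^3 - 21*m^2 - 58*m - 24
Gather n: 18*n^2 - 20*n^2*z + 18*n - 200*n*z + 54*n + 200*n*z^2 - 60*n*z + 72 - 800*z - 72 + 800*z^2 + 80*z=n^2*(18 - 20*z) + n*(200*z^2 - 260*z + 72) + 800*z^2 - 720*z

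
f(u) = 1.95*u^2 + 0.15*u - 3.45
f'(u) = 3.9*u + 0.15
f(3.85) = 26.03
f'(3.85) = 15.16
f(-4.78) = 40.39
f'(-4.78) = -18.49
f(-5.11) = 46.70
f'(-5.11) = -19.78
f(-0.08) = -3.45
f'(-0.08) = -0.16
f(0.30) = -3.23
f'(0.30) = 1.32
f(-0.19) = -3.41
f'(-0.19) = -0.59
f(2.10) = 5.46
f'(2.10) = 8.34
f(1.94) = 4.18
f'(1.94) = 7.72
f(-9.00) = 153.15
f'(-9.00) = -34.95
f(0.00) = -3.45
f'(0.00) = 0.15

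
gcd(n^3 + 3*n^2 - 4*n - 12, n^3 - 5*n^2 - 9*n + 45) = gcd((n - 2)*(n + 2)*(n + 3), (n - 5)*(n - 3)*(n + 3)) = n + 3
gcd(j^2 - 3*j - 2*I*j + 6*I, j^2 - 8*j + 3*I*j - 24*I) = 1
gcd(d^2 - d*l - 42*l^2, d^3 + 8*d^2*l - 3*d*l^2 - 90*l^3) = d + 6*l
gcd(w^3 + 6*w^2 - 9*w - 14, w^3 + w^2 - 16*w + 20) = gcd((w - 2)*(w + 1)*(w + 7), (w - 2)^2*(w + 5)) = w - 2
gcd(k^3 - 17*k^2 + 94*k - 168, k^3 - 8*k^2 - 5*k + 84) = k^2 - 11*k + 28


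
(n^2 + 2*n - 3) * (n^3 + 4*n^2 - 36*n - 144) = n^5 + 6*n^4 - 31*n^3 - 228*n^2 - 180*n + 432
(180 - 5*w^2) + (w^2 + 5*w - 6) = -4*w^2 + 5*w + 174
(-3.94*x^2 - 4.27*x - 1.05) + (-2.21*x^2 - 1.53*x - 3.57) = -6.15*x^2 - 5.8*x - 4.62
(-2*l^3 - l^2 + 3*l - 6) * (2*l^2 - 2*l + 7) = -4*l^5 + 2*l^4 - 6*l^3 - 25*l^2 + 33*l - 42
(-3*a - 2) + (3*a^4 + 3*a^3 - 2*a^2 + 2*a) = 3*a^4 + 3*a^3 - 2*a^2 - a - 2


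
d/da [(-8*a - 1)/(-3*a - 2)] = 13/(3*a + 2)^2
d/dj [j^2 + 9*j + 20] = 2*j + 9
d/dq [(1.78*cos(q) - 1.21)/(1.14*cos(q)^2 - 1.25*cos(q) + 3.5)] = (2.0292*cos(q)^2 - 2.7588*cos(q) - 4.7175)*sin(q)/(1.2996*cos(q)^4 - 2.85*cos(q)^3 + 9.5425*cos(q)^2 - 8.75*cos(q) + 12.25)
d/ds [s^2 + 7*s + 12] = 2*s + 7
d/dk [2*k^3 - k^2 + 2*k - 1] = 6*k^2 - 2*k + 2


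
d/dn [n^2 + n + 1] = 2*n + 1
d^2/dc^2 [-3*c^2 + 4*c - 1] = -6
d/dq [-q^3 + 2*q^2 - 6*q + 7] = -3*q^2 + 4*q - 6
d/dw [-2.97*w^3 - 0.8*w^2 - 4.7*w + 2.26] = -8.91*w^2 - 1.6*w - 4.7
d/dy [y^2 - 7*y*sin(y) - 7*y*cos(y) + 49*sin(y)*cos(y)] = -7*sqrt(2)*y*cos(y + pi/4) + 2*y - 7*sqrt(2)*sin(y + pi/4) + 49*cos(2*y)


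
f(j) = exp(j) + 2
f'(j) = exp(j)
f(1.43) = 6.18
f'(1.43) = 4.18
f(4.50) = 92.02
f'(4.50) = 90.02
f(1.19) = 5.29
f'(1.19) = 3.29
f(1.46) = 6.31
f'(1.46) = 4.31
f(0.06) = 3.06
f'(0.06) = 1.06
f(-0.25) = 2.78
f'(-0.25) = 0.78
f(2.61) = 15.60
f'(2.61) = 13.60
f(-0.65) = 2.52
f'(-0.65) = 0.52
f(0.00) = 3.00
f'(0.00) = 1.00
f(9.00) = 8105.08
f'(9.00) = 8103.08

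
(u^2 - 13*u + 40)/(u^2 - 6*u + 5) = (u - 8)/(u - 1)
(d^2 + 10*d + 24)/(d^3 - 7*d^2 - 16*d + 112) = (d + 6)/(d^2 - 11*d + 28)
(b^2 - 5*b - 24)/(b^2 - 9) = (b - 8)/(b - 3)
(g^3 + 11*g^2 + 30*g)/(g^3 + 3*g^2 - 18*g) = (g + 5)/(g - 3)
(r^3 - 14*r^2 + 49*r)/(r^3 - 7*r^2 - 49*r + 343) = r/(r + 7)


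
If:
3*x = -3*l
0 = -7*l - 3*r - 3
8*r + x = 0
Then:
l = -24/59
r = -3/59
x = 24/59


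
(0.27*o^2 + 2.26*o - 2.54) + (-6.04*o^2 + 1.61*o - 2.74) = -5.77*o^2 + 3.87*o - 5.28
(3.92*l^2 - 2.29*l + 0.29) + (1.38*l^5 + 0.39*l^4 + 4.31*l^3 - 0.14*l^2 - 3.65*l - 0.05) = 1.38*l^5 + 0.39*l^4 + 4.31*l^3 + 3.78*l^2 - 5.94*l + 0.24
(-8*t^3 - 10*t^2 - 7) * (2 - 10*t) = 80*t^4 + 84*t^3 - 20*t^2 + 70*t - 14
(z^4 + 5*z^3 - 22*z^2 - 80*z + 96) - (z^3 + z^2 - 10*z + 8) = z^4 + 4*z^3 - 23*z^2 - 70*z + 88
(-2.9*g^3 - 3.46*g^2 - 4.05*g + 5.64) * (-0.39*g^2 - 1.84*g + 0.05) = 1.131*g^5 + 6.6854*g^4 + 7.8009*g^3 + 5.0794*g^2 - 10.5801*g + 0.282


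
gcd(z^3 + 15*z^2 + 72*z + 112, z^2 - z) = 1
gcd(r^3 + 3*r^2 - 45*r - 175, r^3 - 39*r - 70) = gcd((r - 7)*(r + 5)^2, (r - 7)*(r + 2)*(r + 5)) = r^2 - 2*r - 35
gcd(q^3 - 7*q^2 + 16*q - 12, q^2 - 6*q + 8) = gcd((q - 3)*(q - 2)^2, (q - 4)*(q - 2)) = q - 2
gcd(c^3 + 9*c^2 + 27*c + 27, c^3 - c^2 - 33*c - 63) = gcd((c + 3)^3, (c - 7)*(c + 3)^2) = c^2 + 6*c + 9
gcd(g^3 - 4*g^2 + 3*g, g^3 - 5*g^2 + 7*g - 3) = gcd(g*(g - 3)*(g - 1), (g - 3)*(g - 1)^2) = g^2 - 4*g + 3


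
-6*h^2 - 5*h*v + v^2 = (-6*h + v)*(h + v)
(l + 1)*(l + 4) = l^2 + 5*l + 4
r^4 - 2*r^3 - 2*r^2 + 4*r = r*(r - 2)*(r - sqrt(2))*(r + sqrt(2))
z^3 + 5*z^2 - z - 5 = (z - 1)*(z + 1)*(z + 5)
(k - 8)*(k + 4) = k^2 - 4*k - 32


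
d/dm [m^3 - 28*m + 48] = 3*m^2 - 28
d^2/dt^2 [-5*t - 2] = 0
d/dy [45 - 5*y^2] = -10*y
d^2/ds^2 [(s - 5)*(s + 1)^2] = 6*s - 6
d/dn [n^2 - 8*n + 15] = 2*n - 8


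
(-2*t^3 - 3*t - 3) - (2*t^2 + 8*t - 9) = -2*t^3 - 2*t^2 - 11*t + 6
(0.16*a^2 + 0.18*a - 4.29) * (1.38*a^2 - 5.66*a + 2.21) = 0.2208*a^4 - 0.6572*a^3 - 6.5854*a^2 + 24.6792*a - 9.4809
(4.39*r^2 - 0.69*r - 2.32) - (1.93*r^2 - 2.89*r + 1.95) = 2.46*r^2 + 2.2*r - 4.27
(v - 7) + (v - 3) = 2*v - 10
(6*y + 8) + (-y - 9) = 5*y - 1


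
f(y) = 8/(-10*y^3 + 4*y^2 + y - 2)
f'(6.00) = 0.00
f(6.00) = 0.00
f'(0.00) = -2.00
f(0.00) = -4.00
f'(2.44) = 0.09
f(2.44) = -0.07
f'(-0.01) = -1.82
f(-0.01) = -3.98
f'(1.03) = 3.08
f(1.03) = -1.05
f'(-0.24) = 6.05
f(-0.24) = -4.27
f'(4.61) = 0.01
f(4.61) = -0.01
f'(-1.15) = 1.27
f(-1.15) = 0.46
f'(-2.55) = 0.05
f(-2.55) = 0.04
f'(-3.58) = 0.01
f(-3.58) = 0.02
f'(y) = 8*(30*y^2 - 8*y - 1)/(-10*y^3 + 4*y^2 + y - 2)^2 = 8*(30*y^2 - 8*y - 1)/(10*y^3 - 4*y^2 - y + 2)^2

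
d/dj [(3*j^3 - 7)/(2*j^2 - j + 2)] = (9*j^2*(2*j^2 - j + 2) - (4*j - 1)*(3*j^3 - 7))/(2*j^2 - j + 2)^2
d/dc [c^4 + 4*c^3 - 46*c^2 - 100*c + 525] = 4*c^3 + 12*c^2 - 92*c - 100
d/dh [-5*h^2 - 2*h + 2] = -10*h - 2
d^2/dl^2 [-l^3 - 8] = -6*l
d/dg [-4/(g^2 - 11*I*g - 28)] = 4*(2*g - 11*I)/(-g^2 + 11*I*g + 28)^2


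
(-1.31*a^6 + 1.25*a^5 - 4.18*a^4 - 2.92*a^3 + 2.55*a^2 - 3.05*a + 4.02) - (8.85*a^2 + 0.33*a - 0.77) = -1.31*a^6 + 1.25*a^5 - 4.18*a^4 - 2.92*a^3 - 6.3*a^2 - 3.38*a + 4.79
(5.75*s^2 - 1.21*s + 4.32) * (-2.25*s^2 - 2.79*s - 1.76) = -12.9375*s^4 - 13.32*s^3 - 16.4641*s^2 - 9.9232*s - 7.6032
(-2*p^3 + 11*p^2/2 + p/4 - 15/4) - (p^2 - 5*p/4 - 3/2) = -2*p^3 + 9*p^2/2 + 3*p/2 - 9/4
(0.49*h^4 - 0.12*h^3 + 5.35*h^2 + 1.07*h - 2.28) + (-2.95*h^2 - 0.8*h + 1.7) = 0.49*h^4 - 0.12*h^3 + 2.4*h^2 + 0.27*h - 0.58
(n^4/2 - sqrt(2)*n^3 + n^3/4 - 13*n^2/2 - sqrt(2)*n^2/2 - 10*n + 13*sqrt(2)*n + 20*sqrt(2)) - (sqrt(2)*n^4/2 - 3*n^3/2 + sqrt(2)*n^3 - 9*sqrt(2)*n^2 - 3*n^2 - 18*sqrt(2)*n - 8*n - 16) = -sqrt(2)*n^4/2 + n^4/2 - 2*sqrt(2)*n^3 + 7*n^3/4 - 7*n^2/2 + 17*sqrt(2)*n^2/2 - 2*n + 31*sqrt(2)*n + 16 + 20*sqrt(2)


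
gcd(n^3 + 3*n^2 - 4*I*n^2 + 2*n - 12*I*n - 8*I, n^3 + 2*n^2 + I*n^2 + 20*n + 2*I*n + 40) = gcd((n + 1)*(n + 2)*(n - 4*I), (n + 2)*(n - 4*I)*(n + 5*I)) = n^2 + n*(2 - 4*I) - 8*I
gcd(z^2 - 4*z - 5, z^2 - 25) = z - 5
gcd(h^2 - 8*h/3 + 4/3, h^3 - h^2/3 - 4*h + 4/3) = h - 2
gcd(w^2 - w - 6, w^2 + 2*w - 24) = 1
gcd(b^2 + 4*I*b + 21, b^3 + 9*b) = b - 3*I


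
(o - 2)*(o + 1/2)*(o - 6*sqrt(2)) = o^3 - 6*sqrt(2)*o^2 - 3*o^2/2 - o + 9*sqrt(2)*o + 6*sqrt(2)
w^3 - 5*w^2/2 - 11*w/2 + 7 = (w - 7/2)*(w - 1)*(w + 2)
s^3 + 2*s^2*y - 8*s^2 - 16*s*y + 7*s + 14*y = (s - 7)*(s - 1)*(s + 2*y)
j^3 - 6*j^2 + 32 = (j - 4)^2*(j + 2)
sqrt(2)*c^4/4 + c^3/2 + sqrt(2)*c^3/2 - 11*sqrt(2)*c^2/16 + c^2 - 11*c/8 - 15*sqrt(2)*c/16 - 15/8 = (c/2 + sqrt(2)/2)*(c - 3/2)*(c + 5/2)*(sqrt(2)*c/2 + sqrt(2)/2)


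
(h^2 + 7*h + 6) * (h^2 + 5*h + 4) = h^4 + 12*h^3 + 45*h^2 + 58*h + 24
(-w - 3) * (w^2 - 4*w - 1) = -w^3 + w^2 + 13*w + 3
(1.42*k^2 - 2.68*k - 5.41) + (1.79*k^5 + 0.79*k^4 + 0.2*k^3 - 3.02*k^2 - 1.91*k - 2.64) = 1.79*k^5 + 0.79*k^4 + 0.2*k^3 - 1.6*k^2 - 4.59*k - 8.05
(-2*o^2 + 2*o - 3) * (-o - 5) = 2*o^3 + 8*o^2 - 7*o + 15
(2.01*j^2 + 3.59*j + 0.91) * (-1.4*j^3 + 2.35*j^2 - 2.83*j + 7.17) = -2.814*j^5 - 0.3025*j^4 + 1.4742*j^3 + 6.3905*j^2 + 23.165*j + 6.5247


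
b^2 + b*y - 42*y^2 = (b - 6*y)*(b + 7*y)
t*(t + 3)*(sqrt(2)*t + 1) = sqrt(2)*t^3 + t^2 + 3*sqrt(2)*t^2 + 3*t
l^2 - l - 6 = (l - 3)*(l + 2)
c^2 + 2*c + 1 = (c + 1)^2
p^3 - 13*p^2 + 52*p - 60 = (p - 6)*(p - 5)*(p - 2)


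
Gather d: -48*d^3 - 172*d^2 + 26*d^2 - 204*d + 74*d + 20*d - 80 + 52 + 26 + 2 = -48*d^3 - 146*d^2 - 110*d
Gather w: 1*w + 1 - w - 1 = 0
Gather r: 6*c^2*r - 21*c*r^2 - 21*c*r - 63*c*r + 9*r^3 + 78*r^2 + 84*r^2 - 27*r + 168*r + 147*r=9*r^3 + r^2*(162 - 21*c) + r*(6*c^2 - 84*c + 288)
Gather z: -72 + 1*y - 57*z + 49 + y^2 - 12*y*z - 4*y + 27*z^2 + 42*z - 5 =y^2 - 3*y + 27*z^2 + z*(-12*y - 15) - 28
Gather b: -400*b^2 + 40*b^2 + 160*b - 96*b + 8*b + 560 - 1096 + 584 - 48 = -360*b^2 + 72*b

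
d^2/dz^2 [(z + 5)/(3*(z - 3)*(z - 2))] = 2*(z^3 + 15*z^2 - 93*z + 125)/(3*(z^6 - 15*z^5 + 93*z^4 - 305*z^3 + 558*z^2 - 540*z + 216))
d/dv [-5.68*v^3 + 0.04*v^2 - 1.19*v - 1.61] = -17.04*v^2 + 0.08*v - 1.19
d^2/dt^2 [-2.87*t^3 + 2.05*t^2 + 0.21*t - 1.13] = 4.1 - 17.22*t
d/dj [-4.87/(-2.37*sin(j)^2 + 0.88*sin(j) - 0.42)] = (4.2856 - 23.0838*sin(j))*cos(j)/(2.37*sin(j)^2 - 0.88*sin(j) + 0.42)^2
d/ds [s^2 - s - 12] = 2*s - 1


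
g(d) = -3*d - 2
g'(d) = -3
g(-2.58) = 5.74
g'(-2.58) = -3.00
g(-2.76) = 6.28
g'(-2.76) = -3.00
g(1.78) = -7.34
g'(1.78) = -3.00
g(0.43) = -3.29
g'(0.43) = -3.00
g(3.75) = -13.25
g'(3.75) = -3.00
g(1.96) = -7.88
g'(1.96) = -3.00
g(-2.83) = 6.49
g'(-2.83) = -3.00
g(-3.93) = 9.79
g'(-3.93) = -3.00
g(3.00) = -11.00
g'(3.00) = -3.00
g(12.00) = -38.00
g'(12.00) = -3.00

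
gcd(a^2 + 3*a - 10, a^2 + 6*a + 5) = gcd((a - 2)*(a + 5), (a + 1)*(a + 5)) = a + 5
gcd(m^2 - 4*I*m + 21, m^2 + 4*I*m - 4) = 1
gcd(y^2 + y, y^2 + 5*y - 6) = 1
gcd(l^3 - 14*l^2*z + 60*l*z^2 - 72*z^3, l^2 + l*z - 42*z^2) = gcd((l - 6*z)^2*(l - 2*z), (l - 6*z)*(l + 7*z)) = -l + 6*z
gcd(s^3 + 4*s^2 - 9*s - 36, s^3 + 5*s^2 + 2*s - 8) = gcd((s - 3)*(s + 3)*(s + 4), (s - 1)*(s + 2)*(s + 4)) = s + 4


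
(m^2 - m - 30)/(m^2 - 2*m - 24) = (m + 5)/(m + 4)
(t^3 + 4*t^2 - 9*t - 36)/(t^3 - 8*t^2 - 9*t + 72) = (t + 4)/(t - 8)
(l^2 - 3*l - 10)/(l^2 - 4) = (l - 5)/(l - 2)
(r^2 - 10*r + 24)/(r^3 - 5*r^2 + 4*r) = (r - 6)/(r*(r - 1))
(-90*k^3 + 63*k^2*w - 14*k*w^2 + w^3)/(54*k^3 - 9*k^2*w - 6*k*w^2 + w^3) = (-5*k + w)/(3*k + w)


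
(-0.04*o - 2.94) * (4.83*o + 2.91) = -0.1932*o^2 - 14.3166*o - 8.5554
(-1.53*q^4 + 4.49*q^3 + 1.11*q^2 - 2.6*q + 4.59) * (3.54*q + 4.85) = -5.4162*q^5 + 8.4741*q^4 + 25.7059*q^3 - 3.8205*q^2 + 3.6386*q + 22.2615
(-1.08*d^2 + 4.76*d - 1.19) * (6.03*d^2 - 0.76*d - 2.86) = -6.5124*d^4 + 29.5236*d^3 - 7.7045*d^2 - 12.7092*d + 3.4034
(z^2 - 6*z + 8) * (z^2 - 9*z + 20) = z^4 - 15*z^3 + 82*z^2 - 192*z + 160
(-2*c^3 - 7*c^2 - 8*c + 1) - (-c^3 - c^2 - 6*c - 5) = -c^3 - 6*c^2 - 2*c + 6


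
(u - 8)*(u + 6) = u^2 - 2*u - 48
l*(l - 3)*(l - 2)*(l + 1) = l^4 - 4*l^3 + l^2 + 6*l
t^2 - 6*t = t*(t - 6)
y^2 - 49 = (y - 7)*(y + 7)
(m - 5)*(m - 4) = m^2 - 9*m + 20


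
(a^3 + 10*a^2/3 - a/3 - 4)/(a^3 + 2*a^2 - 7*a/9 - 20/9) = 3*(a + 3)/(3*a + 5)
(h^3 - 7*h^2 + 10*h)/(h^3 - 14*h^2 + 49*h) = (h^2 - 7*h + 10)/(h^2 - 14*h + 49)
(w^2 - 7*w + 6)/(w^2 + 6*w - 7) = (w - 6)/(w + 7)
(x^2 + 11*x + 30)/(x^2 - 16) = (x^2 + 11*x + 30)/(x^2 - 16)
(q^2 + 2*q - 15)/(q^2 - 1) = (q^2 + 2*q - 15)/(q^2 - 1)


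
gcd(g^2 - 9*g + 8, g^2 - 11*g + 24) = g - 8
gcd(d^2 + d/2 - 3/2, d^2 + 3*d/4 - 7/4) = d - 1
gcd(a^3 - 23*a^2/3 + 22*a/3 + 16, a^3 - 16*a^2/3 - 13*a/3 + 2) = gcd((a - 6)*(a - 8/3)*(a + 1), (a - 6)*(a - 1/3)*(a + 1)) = a^2 - 5*a - 6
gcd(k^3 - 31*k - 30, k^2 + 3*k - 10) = k + 5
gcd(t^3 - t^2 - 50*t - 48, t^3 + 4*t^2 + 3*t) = t + 1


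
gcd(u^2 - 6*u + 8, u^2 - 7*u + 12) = u - 4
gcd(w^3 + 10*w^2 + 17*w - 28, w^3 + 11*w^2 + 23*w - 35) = w^2 + 6*w - 7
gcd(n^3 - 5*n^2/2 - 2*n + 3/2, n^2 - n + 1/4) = n - 1/2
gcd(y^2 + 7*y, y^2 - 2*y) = y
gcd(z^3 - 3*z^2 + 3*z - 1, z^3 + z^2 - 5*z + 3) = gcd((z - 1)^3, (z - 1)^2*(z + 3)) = z^2 - 2*z + 1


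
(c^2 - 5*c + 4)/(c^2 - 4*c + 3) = (c - 4)/(c - 3)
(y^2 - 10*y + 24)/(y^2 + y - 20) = (y - 6)/(y + 5)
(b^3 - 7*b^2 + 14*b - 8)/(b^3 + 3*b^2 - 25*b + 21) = (b^2 - 6*b + 8)/(b^2 + 4*b - 21)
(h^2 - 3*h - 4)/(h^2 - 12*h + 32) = (h + 1)/(h - 8)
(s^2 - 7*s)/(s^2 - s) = (s - 7)/(s - 1)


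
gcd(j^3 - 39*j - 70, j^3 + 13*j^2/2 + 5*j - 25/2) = j + 5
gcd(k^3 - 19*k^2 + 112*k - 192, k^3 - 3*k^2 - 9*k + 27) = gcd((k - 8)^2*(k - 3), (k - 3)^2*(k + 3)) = k - 3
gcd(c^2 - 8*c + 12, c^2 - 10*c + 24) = c - 6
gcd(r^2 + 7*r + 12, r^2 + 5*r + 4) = r + 4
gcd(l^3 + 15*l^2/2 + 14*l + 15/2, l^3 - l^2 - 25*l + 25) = l + 5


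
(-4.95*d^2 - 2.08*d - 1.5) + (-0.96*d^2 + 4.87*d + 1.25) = -5.91*d^2 + 2.79*d - 0.25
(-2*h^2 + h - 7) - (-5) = -2*h^2 + h - 2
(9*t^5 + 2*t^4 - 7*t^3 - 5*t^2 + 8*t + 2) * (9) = 81*t^5 + 18*t^4 - 63*t^3 - 45*t^2 + 72*t + 18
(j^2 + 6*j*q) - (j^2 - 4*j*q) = 10*j*q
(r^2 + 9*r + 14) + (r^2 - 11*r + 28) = 2*r^2 - 2*r + 42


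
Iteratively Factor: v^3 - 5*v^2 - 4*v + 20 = (v - 2)*(v^2 - 3*v - 10) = (v - 2)*(v + 2)*(v - 5)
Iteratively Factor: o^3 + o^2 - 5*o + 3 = (o + 3)*(o^2 - 2*o + 1) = (o - 1)*(o + 3)*(o - 1)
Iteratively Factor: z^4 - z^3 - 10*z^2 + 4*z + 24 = (z + 2)*(z^3 - 3*z^2 - 4*z + 12) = (z - 3)*(z + 2)*(z^2 - 4) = (z - 3)*(z + 2)^2*(z - 2)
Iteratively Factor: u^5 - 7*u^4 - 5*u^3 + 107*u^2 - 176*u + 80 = (u - 5)*(u^4 - 2*u^3 - 15*u^2 + 32*u - 16) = (u - 5)*(u - 1)*(u^3 - u^2 - 16*u + 16) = (u - 5)*(u - 4)*(u - 1)*(u^2 + 3*u - 4) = (u - 5)*(u - 4)*(u - 1)*(u + 4)*(u - 1)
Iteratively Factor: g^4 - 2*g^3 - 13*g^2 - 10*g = (g)*(g^3 - 2*g^2 - 13*g - 10) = g*(g + 1)*(g^2 - 3*g - 10) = g*(g - 5)*(g + 1)*(g + 2)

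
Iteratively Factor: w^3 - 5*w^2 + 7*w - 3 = (w - 1)*(w^2 - 4*w + 3) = (w - 3)*(w - 1)*(w - 1)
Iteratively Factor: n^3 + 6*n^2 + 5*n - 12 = (n + 3)*(n^2 + 3*n - 4) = (n - 1)*(n + 3)*(n + 4)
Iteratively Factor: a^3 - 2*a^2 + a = (a - 1)*(a^2 - a) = (a - 1)^2*(a)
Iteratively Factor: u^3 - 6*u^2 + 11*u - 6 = (u - 2)*(u^2 - 4*u + 3) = (u - 2)*(u - 1)*(u - 3)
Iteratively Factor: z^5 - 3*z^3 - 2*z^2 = (z + 1)*(z^4 - z^3 - 2*z^2) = (z + 1)^2*(z^3 - 2*z^2) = z*(z + 1)^2*(z^2 - 2*z) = z^2*(z + 1)^2*(z - 2)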